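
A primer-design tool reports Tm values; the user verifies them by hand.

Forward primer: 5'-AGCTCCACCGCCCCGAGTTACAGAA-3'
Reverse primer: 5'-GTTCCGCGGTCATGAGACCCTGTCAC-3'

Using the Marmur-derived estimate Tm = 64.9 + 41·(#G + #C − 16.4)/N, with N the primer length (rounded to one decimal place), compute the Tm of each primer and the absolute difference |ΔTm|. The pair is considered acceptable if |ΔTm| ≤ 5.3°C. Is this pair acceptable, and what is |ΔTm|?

|ΔTm| = 1.7°C; the pair is acceptable.

Forward: G+C = 15, N = 25 → Tm = 64.9 + 41·(15 − 16.4)/25 = 62.6°C.
Reverse: G+C = 16, N = 26 → Tm = 64.9 + 41·(16 − 16.4)/26 = 64.3°C.
|ΔTm| = |62.6 − 64.3| = 1.7°C, ≤ 5.3°C.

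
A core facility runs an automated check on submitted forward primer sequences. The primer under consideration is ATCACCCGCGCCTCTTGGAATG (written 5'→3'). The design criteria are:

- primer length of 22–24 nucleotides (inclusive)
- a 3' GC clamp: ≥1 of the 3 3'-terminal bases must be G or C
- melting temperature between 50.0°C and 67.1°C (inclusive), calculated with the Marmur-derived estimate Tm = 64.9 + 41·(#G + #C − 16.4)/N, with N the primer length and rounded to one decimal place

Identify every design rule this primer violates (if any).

Meets all criteria.

Base counts: A=4, T=5, G=5, C=8 (length 22).
length: length 22 ✓
GC clamp: 3' end ATG has 1 G/C ✓
Tm: Tm = 64.9 + 41·(13 − 16.4)/22 = 58.6°C ✓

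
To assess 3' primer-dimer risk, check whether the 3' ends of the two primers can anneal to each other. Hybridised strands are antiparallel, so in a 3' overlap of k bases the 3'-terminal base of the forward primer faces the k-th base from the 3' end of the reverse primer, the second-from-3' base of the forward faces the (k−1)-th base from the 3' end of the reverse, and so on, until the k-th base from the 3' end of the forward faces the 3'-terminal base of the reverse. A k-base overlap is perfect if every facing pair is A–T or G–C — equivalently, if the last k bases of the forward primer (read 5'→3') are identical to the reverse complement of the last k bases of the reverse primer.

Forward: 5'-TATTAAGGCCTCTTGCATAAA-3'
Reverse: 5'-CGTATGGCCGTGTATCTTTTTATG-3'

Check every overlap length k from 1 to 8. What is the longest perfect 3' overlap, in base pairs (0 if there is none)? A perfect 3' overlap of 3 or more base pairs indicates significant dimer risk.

Longest perfect overlap: 6 complementary base pairs; significant dimer risk (threshold 3).

Last 8 bases (5'→3') — forward …TGCATAAA, reverse …TTTTTATG.
Reverse complement of the reverse primer's last 8 bases: CATAAAAA; its first k bases are the reverse complement of the reverse primer's last k bases, so a perfect k-base overlap needs the forward primer's last k bases to equal them.
Comparing (forward last k vs required): k=1: A vs C ✗; k=2: AA vs CA ✗; k=3: AAA vs CAT ✗; k=4: TAAA vs CATA ✗; k=5: ATAAA vs CATAA ✗; k=6: CATAAA vs CATAAA ✓; k=7: GCATAAA vs CATAAAA ✗; k=8: TGCATAAA vs CATAAAAA ✗.
Only k = 6 is perfect, so the longest perfect 3' overlap is 6.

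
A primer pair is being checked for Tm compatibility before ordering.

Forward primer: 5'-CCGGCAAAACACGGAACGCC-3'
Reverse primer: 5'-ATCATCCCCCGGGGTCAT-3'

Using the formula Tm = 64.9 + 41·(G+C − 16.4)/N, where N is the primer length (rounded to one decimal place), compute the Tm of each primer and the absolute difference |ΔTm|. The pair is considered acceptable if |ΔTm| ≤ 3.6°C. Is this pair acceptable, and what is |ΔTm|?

Forward: G+C = 13, N = 20 → Tm = 64.9 + 41·(13 − 16.4)/20 = 57.9°C.
Reverse: G+C = 11, N = 18 → Tm = 64.9 + 41·(11 − 16.4)/18 = 52.6°C.
|ΔTm| = |57.9 − 52.6| = 5.3°C, > 3.6°C.

|ΔTm| = 5.3°C; the pair is not acceptable.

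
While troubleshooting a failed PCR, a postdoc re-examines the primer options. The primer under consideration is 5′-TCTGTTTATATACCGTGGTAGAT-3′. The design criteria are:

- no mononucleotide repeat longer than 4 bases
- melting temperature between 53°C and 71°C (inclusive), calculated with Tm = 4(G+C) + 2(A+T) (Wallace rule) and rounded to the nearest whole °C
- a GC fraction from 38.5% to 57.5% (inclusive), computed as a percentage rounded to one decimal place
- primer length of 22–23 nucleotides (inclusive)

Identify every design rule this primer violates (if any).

Base counts: A=5, T=10, G=5, C=3 (length 23).
homopolymer run: longest run = 3 ✓
Tm: Tm = 2·15 + 4·8 = 62°C ✓
GC content: GC 8/23 = 34.8%, outside 38.5–57.5% ✗
length: length 23 ✓

Fails: GC content.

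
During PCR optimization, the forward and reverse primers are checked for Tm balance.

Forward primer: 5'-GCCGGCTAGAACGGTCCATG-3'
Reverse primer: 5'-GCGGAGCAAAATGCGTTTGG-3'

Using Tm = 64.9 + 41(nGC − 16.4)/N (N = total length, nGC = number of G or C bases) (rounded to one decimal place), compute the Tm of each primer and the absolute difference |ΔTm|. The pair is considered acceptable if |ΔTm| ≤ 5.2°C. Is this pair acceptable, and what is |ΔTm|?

|ΔTm| = 4.1°C; the pair is acceptable.

Forward: G+C = 13, N = 20 → Tm = 64.9 + 41·(13 − 16.4)/20 = 57.9°C.
Reverse: G+C = 11, N = 20 → Tm = 64.9 + 41·(11 − 16.4)/20 = 53.8°C.
|ΔTm| = |57.9 − 53.8| = 4.1°C, ≤ 5.2°C.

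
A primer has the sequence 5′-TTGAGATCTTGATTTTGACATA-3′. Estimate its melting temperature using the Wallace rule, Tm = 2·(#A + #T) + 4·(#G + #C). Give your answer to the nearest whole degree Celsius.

56°C

Base counts: A=6, T=10, G=4, C=2 (length 22).
Tm = 2·(6+10) + 4·(4+2) = 2·16 + 4·6 = 32 + 24 = 56°C.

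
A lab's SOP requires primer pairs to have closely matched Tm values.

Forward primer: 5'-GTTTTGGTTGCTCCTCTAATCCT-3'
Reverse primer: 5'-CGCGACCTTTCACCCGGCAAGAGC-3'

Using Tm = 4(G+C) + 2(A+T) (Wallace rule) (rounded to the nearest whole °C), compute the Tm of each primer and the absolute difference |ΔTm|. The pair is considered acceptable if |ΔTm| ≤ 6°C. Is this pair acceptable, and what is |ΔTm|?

Forward: A=2 T=11 G=4 C=6 → Tm = 2·13 + 4·10 = 66°C.
Reverse: A=5 T=3 G=6 C=10 → Tm = 2·8 + 4·16 = 80°C.
|ΔTm| = |66 − 80| = 14°C, > 6°C.

|ΔTm| = 14°C; the pair is not acceptable.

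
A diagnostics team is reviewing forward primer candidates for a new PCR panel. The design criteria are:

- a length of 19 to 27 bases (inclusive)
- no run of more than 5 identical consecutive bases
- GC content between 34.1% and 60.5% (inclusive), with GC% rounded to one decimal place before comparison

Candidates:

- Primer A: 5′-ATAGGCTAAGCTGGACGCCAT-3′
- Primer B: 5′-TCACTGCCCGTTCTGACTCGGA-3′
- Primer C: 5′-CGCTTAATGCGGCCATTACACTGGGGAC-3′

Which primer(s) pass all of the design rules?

Primer A (21 nt, A=6 T=4 G=6 C=5): length 21 ✓; longest run = 2 ✓; GC 11/21 = 52.4% ✓ — passes.
Primer B (22 nt, A=3 T=6 G=5 C=8): length 22 ✓; longest run = 3 ✓; GC 13/22 = 59.1% ✓ — passes.
Primer C (28 nt, A=6 T=6 G=8 C=8): length 28, outside 19–27 ✗; longest run = 4 ✓; GC 16/28 = 57.1% ✓ — fails.

Primer A and Primer B.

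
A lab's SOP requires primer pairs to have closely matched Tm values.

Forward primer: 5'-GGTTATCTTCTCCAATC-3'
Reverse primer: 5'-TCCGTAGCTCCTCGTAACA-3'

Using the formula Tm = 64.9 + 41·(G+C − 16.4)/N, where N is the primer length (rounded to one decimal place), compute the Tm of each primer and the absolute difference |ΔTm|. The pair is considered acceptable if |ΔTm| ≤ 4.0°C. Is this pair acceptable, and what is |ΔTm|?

|ΔTm| = 8.9°C; the pair is not acceptable.

Forward: G+C = 7, N = 17 → Tm = 64.9 + 41·(7 − 16.4)/17 = 42.2°C.
Reverse: G+C = 10, N = 19 → Tm = 64.9 + 41·(10 − 16.4)/19 = 51.1°C.
|ΔTm| = |42.2 − 51.1| = 8.9°C, > 4.0°C.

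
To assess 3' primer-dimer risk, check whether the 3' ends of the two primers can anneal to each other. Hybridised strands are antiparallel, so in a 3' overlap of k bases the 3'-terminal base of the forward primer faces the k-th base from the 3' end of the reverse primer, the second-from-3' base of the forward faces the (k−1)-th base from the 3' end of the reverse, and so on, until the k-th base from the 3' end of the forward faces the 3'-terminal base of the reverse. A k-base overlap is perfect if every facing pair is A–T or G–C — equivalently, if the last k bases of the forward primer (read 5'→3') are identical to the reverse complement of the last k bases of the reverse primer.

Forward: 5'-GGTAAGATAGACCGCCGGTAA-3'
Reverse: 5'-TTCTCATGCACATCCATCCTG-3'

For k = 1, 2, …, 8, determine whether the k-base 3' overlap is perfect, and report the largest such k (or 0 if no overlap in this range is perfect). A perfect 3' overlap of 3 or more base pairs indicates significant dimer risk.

Last 8 bases (5'→3') — forward …GCCGGTAA, reverse …CCATCCTG.
Reverse complement of the reverse primer's last 8 bases: CAGGATGG; its first k bases are the reverse complement of the reverse primer's last k bases, so a perfect k-base overlap needs the forward primer's last k bases to equal them.
Comparing (forward last k vs required): k=1: A vs C ✗; k=2: AA vs CA ✗; k=3: TAA vs CAG ✗; k=4: GTAA vs CAGG ✗; k=5: GGTAA vs CAGGA ✗; k=6: CGGTAA vs CAGGAT ✗; k=7: CCGGTAA vs CAGGATG ✗; k=8: GCCGGTAA vs CAGGATGG ✗.
No overlap length from 1 to 8 is perfect, so the longest perfect 3' overlap is 0.

Longest perfect overlap: 0 complementary base pairs; below the dimer-risk threshold (threshold 3).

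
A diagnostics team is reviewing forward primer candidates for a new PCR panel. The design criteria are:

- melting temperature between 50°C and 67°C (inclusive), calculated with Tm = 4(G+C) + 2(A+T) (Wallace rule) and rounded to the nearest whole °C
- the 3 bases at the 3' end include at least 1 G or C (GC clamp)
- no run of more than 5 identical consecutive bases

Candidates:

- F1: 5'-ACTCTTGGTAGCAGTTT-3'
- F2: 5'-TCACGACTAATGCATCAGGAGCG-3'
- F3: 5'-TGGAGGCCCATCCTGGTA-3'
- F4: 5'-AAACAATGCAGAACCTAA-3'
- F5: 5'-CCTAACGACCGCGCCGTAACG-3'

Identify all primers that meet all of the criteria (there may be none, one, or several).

F1 (17 nt, A=3 T=7 G=4 C=3): Tm = 2·10 + 4·7 = 48°C, outside 50–67°C ✗; 3' end TTT has 0 G/C, need ≥1 ✗; longest run = 3 ✓ — fails.
F2 (23 nt, A=7 T=4 G=6 C=6): Tm = 2·11 + 4·12 = 70°C, outside 50–67°C ✗; 3' end GCG has 3 G/C ✓; longest run = 2 ✓ — fails.
F3 (18 nt, A=3 T=4 G=6 C=5): Tm = 2·7 + 4·11 = 58°C ✓; 3' end GTA has 1 G/C ✓; longest run = 3 ✓ — passes.
F4 (18 nt, A=10 T=2 G=2 C=4): Tm = 2·12 + 4·6 = 48°C, outside 50–67°C ✗; 3' end TAA has 0 G/C, need ≥1 ✗; longest run = 3 ✓ — fails.
F5 (21 nt, A=5 T=2 G=5 C=9): Tm = 2·7 + 4·14 = 70°C, outside 50–67°C ✗; 3' end ACG has 2 G/C ✓; longest run = 2 ✓ — fails.

F3 only.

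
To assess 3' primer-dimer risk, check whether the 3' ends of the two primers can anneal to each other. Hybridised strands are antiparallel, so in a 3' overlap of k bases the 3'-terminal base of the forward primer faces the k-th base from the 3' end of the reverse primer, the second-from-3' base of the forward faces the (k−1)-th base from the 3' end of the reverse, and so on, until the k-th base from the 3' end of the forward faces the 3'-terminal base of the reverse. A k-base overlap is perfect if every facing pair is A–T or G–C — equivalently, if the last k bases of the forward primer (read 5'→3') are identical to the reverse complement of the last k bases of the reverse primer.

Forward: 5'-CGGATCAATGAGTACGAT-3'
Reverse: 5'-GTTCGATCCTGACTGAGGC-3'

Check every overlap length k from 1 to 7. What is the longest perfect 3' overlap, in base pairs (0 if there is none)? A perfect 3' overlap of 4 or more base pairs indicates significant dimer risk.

Longest perfect overlap: 0 complementary base pairs; below the dimer-risk threshold (threshold 4).

Last 7 bases (5'→3') — forward …GTACGAT, reverse …CTGAGGC.
Reverse complement of the reverse primer's last 7 bases: GCCTCAG; its first k bases are the reverse complement of the reverse primer's last k bases, so a perfect k-base overlap needs the forward primer's last k bases to equal them.
Comparing (forward last k vs required): k=1: T vs G ✗; k=2: AT vs GC ✗; k=3: GAT vs GCC ✗; k=4: CGAT vs GCCT ✗; k=5: ACGAT vs GCCTC ✗; k=6: TACGAT vs GCCTCA ✗; k=7: GTACGAT vs GCCTCAG ✗.
No overlap length from 1 to 7 is perfect, so the longest perfect 3' overlap is 0.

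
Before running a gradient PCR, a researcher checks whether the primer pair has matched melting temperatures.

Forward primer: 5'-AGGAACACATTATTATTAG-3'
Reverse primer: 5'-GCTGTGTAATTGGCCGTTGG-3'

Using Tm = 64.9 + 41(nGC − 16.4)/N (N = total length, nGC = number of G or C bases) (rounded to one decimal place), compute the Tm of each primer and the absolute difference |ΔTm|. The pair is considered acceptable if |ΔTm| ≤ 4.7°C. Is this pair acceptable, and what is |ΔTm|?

Forward: G+C = 5, N = 19 → Tm = 64.9 + 41·(5 − 16.4)/19 = 40.3°C.
Reverse: G+C = 11, N = 20 → Tm = 64.9 + 41·(11 − 16.4)/20 = 53.8°C.
|ΔTm| = |40.3 − 53.8| = 13.5°C, > 4.7°C.

|ΔTm| = 13.5°C; the pair is not acceptable.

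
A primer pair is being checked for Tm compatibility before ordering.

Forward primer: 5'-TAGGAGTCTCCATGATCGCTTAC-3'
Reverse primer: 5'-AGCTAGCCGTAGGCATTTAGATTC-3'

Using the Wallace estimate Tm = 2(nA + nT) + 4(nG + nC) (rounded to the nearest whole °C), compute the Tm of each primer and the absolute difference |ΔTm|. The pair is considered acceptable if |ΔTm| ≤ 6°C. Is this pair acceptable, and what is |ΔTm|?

Forward: A=5 T=7 G=5 C=6 → Tm = 2·12 + 4·11 = 68°C.
Reverse: A=6 T=7 G=6 C=5 → Tm = 2·13 + 4·11 = 70°C.
|ΔTm| = |68 − 70| = 2°C, ≤ 6°C.

|ΔTm| = 2°C; the pair is acceptable.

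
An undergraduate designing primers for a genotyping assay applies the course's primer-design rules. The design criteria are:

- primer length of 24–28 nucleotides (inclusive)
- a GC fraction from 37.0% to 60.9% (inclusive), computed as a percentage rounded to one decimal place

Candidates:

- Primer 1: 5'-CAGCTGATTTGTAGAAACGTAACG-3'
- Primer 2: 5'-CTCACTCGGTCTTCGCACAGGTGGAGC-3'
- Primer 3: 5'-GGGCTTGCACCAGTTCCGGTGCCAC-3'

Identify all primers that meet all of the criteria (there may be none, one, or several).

Primer 1 (24 nt, A=8 T=6 G=6 C=4): length 24 ✓; GC 10/24 = 41.7% ✓ — passes.
Primer 2 (27 nt, A=4 T=6 G=8 C=9): length 27 ✓; GC 17/27 = 63.0%, outside 37.0–60.9% ✗ — fails.
Primer 3 (25 nt, A=3 T=5 G=8 C=9): length 25 ✓; GC 17/25 = 68.0%, outside 37.0–60.9% ✗ — fails.

Primer 1 only.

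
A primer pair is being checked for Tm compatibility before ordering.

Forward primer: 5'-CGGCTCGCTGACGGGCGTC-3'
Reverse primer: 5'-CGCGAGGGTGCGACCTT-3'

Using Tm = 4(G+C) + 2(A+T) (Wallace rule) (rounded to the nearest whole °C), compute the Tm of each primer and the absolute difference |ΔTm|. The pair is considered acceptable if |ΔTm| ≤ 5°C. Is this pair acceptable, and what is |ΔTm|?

Forward: A=1 T=3 G=8 C=7 → Tm = 2·4 + 4·15 = 68°C.
Reverse: A=2 T=3 G=7 C=5 → Tm = 2·5 + 4·12 = 58°C.
|ΔTm| = |68 − 58| = 10°C, > 5°C.

|ΔTm| = 10°C; the pair is not acceptable.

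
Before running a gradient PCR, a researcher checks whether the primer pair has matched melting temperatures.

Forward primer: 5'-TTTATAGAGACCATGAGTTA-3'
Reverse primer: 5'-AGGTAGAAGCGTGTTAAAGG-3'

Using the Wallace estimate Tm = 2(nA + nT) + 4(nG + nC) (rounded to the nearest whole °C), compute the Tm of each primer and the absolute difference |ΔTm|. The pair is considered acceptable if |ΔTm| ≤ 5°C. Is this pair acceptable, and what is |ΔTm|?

Forward: A=7 T=7 G=4 C=2 → Tm = 2·14 + 4·6 = 52°C.
Reverse: A=7 T=4 G=8 C=1 → Tm = 2·11 + 4·9 = 58°C.
|ΔTm| = |52 − 58| = 6°C, > 5°C.

|ΔTm| = 6°C; the pair is not acceptable.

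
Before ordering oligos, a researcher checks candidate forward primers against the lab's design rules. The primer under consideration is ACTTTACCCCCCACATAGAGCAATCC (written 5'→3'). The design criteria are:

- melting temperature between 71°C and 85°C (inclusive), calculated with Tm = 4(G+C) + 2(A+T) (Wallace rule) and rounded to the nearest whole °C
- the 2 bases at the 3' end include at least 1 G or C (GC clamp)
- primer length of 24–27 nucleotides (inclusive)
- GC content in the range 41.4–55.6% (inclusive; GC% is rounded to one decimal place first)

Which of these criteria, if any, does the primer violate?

Meets all criteria.

Base counts: A=8, T=5, G=2, C=11 (length 26).
Tm: Tm = 2·13 + 4·13 = 78°C ✓
GC clamp: 3' end CC has 2 G/C ✓
length: length 26 ✓
GC content: GC 13/26 = 50.0% ✓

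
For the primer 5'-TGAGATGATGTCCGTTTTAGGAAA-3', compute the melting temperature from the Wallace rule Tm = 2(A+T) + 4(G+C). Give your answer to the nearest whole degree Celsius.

Base counts: A=7, T=8, G=7, C=2 (length 24).
Tm = 2·(7+8) + 4·(7+2) = 2·15 + 4·9 = 30 + 36 = 66°C.

66°C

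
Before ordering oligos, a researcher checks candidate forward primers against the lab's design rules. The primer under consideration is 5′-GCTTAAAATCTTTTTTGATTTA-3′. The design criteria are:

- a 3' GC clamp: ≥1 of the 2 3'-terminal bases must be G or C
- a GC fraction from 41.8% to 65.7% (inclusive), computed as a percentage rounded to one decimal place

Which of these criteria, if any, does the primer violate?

Base counts: A=6, T=12, G=2, C=2 (length 22).
GC clamp: 3' end TA has 0 G/C, need ≥1 ✗
GC content: GC 4/22 = 18.2%, outside 41.8–65.7% ✗

Fails: GC clamp, GC content.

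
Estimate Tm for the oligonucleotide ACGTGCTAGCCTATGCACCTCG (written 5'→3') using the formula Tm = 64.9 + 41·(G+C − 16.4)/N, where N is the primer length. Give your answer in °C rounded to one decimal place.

58.6°C

Base counts: A=4, T=5, G=5, C=8; G+C = 13, N = 22.
Tm = 64.9 + 41·(13 − 16.4)/22 = 64.9 + -139.40/22 = 58.6°C.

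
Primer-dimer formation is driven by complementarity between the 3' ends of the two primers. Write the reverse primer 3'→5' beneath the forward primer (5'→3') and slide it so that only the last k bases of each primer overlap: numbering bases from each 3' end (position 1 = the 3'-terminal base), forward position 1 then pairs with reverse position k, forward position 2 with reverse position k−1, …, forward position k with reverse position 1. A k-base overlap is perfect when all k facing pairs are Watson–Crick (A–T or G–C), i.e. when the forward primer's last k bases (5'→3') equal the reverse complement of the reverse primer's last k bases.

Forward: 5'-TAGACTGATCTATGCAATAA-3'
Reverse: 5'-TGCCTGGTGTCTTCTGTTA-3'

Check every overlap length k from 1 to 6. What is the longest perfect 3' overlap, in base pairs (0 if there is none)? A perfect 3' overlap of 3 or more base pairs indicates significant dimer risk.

Longest perfect overlap: 3 complementary base pairs; significant dimer risk (threshold 3).

Last 6 bases (5'→3') — forward …CAATAA, reverse …CTGTTA.
Reverse complement of the reverse primer's last 6 bases: TAACAG; its first k bases are the reverse complement of the reverse primer's last k bases, so a perfect k-base overlap needs the forward primer's last k bases to equal them.
Comparing (forward last k vs required): k=1: A vs T ✗; k=2: AA vs TA ✗; k=3: TAA vs TAA ✓; k=4: ATAA vs TAAC ✗; k=5: AATAA vs TAACA ✗; k=6: CAATAA vs TAACAG ✗.
Only k = 3 is perfect, so the longest perfect 3' overlap is 3.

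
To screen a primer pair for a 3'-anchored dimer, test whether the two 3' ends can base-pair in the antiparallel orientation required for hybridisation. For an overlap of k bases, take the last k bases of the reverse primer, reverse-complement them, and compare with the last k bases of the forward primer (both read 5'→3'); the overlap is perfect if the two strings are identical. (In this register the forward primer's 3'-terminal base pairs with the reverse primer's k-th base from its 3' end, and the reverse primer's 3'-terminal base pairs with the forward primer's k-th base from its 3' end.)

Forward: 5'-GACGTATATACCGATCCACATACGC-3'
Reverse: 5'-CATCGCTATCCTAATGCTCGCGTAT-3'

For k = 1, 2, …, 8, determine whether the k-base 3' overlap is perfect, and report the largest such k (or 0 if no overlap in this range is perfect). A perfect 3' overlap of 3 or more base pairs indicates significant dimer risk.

Longest perfect overlap: 6 complementary base pairs; significant dimer risk (threshold 3).

Last 8 bases (5'→3') — forward …ACATACGC, reverse …TCGCGTAT.
Reverse complement of the reverse primer's last 8 bases: ATACGCGA; its first k bases are the reverse complement of the reverse primer's last k bases, so a perfect k-base overlap needs the forward primer's last k bases to equal them.
Comparing (forward last k vs required): k=1: C vs A ✗; k=2: GC vs AT ✗; k=3: CGC vs ATA ✗; k=4: ACGC vs ATAC ✗; k=5: TACGC vs ATACG ✗; k=6: ATACGC vs ATACGC ✓; k=7: CATACGC vs ATACGCG ✗; k=8: ACATACGC vs ATACGCGA ✗.
Only k = 6 is perfect, so the longest perfect 3' overlap is 6.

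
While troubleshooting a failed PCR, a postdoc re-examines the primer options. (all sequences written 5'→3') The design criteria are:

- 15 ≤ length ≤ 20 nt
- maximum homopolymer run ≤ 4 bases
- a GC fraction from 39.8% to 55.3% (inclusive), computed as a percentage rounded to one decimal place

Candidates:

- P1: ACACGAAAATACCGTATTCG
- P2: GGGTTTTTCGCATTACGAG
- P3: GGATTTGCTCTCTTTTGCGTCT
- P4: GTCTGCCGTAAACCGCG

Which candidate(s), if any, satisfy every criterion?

P1 only.

P1 (20 nt, A=8 T=4 G=3 C=5): length 20 ✓; longest run = 4 ✓; GC 8/20 = 40.0% ✓ — passes.
P2 (19 nt, A=3 T=7 G=6 C=3): length 19 ✓; longest run = 5, exceeds 4 ✗; GC 9/19 = 47.4% ✓ — fails.
P3 (22 nt, A=1 T=11 G=5 C=5): length 22, outside 15–20 ✗; longest run = 4 ✓; GC 10/22 = 45.5% ✓ — fails.
P4 (17 nt, A=3 T=3 G=5 C=6): length 17 ✓; longest run = 3 ✓; GC 11/17 = 64.7%, outside 39.8–55.3% ✗ — fails.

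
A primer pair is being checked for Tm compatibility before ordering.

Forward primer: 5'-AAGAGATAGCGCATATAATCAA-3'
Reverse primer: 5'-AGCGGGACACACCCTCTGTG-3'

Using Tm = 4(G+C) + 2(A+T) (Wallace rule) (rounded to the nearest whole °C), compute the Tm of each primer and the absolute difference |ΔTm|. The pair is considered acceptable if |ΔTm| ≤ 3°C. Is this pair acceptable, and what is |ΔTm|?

|ΔTm| = 8°C; the pair is not acceptable.

Forward: A=11 T=4 G=4 C=3 → Tm = 2·15 + 4·7 = 58°C.
Reverse: A=4 T=3 G=6 C=7 → Tm = 2·7 + 4·13 = 66°C.
|ΔTm| = |58 − 66| = 8°C, > 3°C.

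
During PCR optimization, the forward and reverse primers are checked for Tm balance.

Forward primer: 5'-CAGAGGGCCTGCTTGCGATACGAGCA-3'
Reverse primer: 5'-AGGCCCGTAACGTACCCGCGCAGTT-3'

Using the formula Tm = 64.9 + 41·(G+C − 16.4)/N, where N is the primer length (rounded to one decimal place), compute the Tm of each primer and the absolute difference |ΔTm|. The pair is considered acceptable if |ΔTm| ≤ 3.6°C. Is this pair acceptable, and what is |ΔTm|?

|ΔTm| = 0.1°C; the pair is acceptable.

Forward: G+C = 16, N = 26 → Tm = 64.9 + 41·(16 − 16.4)/26 = 64.3°C.
Reverse: G+C = 16, N = 25 → Tm = 64.9 + 41·(16 − 16.4)/25 = 64.2°C.
|ΔTm| = |64.3 − 64.2| = 0.1°C, ≤ 3.6°C.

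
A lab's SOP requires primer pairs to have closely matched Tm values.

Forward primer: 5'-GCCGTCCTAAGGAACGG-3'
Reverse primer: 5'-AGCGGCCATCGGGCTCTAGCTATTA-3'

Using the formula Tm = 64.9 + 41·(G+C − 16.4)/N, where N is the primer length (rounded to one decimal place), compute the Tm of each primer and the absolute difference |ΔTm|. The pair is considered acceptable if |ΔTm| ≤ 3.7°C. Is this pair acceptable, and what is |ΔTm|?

|ΔTm| = 9.1°C; the pair is not acceptable.

Forward: G+C = 11, N = 17 → Tm = 64.9 + 41·(11 − 16.4)/17 = 51.9°C.
Reverse: G+C = 14, N = 25 → Tm = 64.9 + 41·(14 − 16.4)/25 = 61.0°C.
|ΔTm| = |51.9 − 61.0| = 9.1°C, > 3.7°C.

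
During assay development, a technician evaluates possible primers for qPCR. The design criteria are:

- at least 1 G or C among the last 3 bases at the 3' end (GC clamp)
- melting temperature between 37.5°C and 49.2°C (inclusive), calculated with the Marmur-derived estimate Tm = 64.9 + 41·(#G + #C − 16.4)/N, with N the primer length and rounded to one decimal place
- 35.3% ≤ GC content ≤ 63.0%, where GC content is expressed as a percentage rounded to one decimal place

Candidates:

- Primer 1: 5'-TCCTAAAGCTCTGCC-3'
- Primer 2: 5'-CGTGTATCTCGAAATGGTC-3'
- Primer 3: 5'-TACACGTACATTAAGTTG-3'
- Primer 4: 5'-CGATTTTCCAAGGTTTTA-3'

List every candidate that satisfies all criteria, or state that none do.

Primer 1 (15 nt, A=3 T=4 G=2 C=6): 3' end GCC has 3 G/C ✓; Tm = 64.9 + 41·(8 − 16.4)/15 = 41.9°C ✓; GC 8/15 = 53.3% ✓ — passes.
Primer 2 (19 nt, A=4 T=6 G=5 C=4): 3' end GTC has 2 G/C ✓; Tm = 64.9 + 41·(9 − 16.4)/19 = 48.9°C ✓; GC 9/19 = 47.4% ✓ — passes.
Primer 3 (18 nt, A=6 T=6 G=3 C=3): 3' end TTG has 1 G/C ✓; Tm = 64.9 + 41·(6 − 16.4)/18 = 41.2°C ✓; GC 6/18 = 33.3%, outside 35.3–63.0% ✗ — fails.
Primer 4 (18 nt, A=4 T=8 G=3 C=3): 3' end TTA has 0 G/C, need ≥1 ✗; Tm = 64.9 + 41·(6 − 16.4)/18 = 41.2°C ✓; GC 6/18 = 33.3%, outside 35.3–63.0% ✗ — fails.

Primer 1 and Primer 2.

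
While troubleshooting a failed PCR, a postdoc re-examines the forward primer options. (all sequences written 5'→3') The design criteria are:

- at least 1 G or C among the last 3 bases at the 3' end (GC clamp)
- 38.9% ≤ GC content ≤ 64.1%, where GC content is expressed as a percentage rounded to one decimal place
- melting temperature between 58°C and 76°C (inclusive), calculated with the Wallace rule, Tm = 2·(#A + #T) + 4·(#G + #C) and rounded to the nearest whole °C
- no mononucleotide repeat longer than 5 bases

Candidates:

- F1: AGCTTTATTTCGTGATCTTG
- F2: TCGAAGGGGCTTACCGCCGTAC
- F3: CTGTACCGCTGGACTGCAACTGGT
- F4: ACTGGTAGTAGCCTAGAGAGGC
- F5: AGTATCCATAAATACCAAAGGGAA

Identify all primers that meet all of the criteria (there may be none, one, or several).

F1 (20 nt, A=3 T=10 G=4 C=3): 3' end TTG has 1 G/C ✓; GC 7/20 = 35.0%, outside 38.9–64.1% ✗; Tm = 2·13 + 4·7 = 54°C, outside 58–76°C ✗; longest run = 3 ✓ — fails.
F2 (22 nt, A=4 T=4 G=7 C=7): 3' end TAC has 1 G/C ✓; GC 14/22 = 63.6% ✓; Tm = 2·8 + 4·14 = 72°C ✓; longest run = 4 ✓ — passes.
F3 (24 nt, A=4 T=6 G=7 C=7): 3' end GGT has 2 G/C ✓; GC 14/24 = 58.3% ✓; Tm = 2·10 + 4·14 = 76°C ✓; longest run = 2 ✓ — passes.
F4 (22 nt, A=6 T=4 G=8 C=4): 3' end GGC has 3 G/C ✓; GC 12/22 = 54.5% ✓; Tm = 2·10 + 4·12 = 68°C ✓; longest run = 2 ✓ — passes.
F5 (24 nt, A=12 T=4 G=4 C=4): 3' end GAA has 1 G/C ✓; GC 8/24 = 33.3%, outside 38.9–64.1% ✗; Tm = 2·16 + 4·8 = 64°C ✓; longest run = 3 ✓ — fails.

F2, F3 and F4.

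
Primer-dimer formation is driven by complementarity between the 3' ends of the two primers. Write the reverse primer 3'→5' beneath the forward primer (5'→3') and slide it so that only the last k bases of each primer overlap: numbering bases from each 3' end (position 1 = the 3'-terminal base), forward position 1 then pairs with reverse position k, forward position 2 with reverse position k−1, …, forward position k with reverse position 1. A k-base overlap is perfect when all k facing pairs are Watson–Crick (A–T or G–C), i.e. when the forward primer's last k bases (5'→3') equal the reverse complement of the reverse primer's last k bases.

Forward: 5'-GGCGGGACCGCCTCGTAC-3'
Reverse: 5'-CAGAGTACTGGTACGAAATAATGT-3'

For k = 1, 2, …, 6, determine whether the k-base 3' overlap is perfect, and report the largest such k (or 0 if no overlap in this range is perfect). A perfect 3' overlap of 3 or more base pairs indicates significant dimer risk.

Longest perfect overlap: 2 complementary base pairs; below the dimer-risk threshold (threshold 3).

Last 6 bases (5'→3') — forward …TCGTAC, reverse …TAATGT.
Reverse complement of the reverse primer's last 6 bases: ACATTA; its first k bases are the reverse complement of the reverse primer's last k bases, so a perfect k-base overlap needs the forward primer's last k bases to equal them.
Comparing (forward last k vs required): k=1: C vs A ✗; k=2: AC vs AC ✓; k=3: TAC vs ACA ✗; k=4: GTAC vs ACAT ✗; k=5: CGTAC vs ACATT ✗; k=6: TCGTAC vs ACATTA ✗.
Only k = 2 is perfect, so the longest perfect 3' overlap is 2.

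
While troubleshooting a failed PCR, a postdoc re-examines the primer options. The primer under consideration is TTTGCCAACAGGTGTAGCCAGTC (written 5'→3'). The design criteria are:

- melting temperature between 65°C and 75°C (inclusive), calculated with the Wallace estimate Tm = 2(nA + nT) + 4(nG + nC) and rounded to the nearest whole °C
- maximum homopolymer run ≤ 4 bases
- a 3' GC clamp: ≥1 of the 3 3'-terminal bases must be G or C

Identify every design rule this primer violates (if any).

Base counts: A=5, T=6, G=6, C=6 (length 23).
Tm: Tm = 2·11 + 4·12 = 70°C ✓
homopolymer run: longest run = 3 ✓
GC clamp: 3' end GTC has 2 G/C ✓

Meets all criteria.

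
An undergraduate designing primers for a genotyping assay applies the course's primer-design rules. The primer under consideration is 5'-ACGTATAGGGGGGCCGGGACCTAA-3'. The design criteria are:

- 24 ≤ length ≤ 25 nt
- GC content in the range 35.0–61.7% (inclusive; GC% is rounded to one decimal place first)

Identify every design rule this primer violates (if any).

Base counts: A=6, T=3, G=10, C=5 (length 24).
length: length 24 ✓
GC content: GC 15/24 = 62.5%, outside 35.0–61.7% ✗

Fails: GC content.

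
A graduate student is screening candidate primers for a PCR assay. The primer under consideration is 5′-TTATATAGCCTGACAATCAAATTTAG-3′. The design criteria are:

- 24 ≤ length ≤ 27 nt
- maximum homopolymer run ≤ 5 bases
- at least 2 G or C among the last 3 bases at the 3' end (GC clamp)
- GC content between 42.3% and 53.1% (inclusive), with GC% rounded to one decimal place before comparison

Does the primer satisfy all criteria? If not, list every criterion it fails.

Fails: GC clamp, GC content.

Base counts: A=10, T=9, G=3, C=4 (length 26).
length: length 26 ✓
homopolymer run: longest run = 3 ✓
GC clamp: 3' end TAG has 1 G/C, need ≥2 ✗
GC content: GC 7/26 = 26.9%, outside 42.3–53.1% ✗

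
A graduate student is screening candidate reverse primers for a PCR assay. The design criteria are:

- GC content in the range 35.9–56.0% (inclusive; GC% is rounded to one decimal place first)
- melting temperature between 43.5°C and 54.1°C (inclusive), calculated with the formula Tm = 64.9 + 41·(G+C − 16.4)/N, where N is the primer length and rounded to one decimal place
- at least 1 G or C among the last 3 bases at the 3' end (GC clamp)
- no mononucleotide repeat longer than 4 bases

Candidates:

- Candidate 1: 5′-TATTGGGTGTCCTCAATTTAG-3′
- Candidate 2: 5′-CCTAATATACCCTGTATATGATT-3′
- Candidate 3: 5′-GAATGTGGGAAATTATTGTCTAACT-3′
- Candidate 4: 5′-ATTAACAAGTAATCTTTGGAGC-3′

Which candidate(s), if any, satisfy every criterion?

Candidate 1 only.

Candidate 1 (21 nt, A=4 T=9 G=5 C=3): GC 8/21 = 38.1% ✓; Tm = 64.9 + 41·(8 − 16.4)/21 = 48.5°C ✓; 3' end TAG has 1 G/C ✓; longest run = 3 ✓ — passes.
Candidate 2 (23 nt, A=7 T=9 G=2 C=5): GC 7/23 = 30.4%, outside 35.9–56.0% ✗; Tm = 64.9 + 41·(7 − 16.4)/23 = 48.1°C ✓; 3' end ATT has 0 G/C, need ≥1 ✗; longest run = 3 ✓ — fails.
Candidate 3 (25 nt, A=8 T=9 G=6 C=2): GC 8/25 = 32.0%, outside 35.9–56.0% ✗; Tm = 64.9 + 41·(8 − 16.4)/25 = 51.1°C ✓; 3' end ACT has 1 G/C ✓; longest run = 3 ✓ — fails.
Candidate 4 (22 nt, A=8 T=7 G=4 C=3): GC 7/22 = 31.8%, outside 35.9–56.0% ✗; Tm = 64.9 + 41·(7 − 16.4)/22 = 47.4°C ✓; 3' end AGC has 2 G/C ✓; longest run = 3 ✓ — fails.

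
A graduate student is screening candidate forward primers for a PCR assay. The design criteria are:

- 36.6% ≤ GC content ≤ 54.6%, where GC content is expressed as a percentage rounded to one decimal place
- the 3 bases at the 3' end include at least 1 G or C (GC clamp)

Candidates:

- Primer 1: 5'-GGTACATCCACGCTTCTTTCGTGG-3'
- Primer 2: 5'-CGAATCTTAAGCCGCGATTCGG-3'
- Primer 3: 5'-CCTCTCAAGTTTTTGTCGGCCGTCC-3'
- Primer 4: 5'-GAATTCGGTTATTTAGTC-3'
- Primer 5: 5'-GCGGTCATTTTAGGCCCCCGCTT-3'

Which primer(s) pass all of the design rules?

Primer 1 and Primer 2.

Primer 1 (24 nt, A=3 T=8 G=6 C=7): GC 13/24 = 54.2% ✓; 3' end TGG has 2 G/C ✓ — passes.
Primer 2 (22 nt, A=5 T=5 G=6 C=6): GC 12/22 = 54.5% ✓; 3' end CGG has 3 G/C ✓ — passes.
Primer 3 (25 nt, A=2 T=9 G=5 C=9): GC 14/25 = 56.0%, outside 36.6–54.6% ✗; 3' end TCC has 2 G/C ✓ — fails.
Primer 4 (18 nt, A=4 T=8 G=4 C=2): GC 6/18 = 33.3%, outside 36.6–54.6% ✗; 3' end GTC has 2 G/C ✓ — fails.
Primer 5 (23 nt, A=2 T=7 G=6 C=8): GC 14/23 = 60.9%, outside 36.6–54.6% ✗; 3' end CTT has 1 G/C ✓ — fails.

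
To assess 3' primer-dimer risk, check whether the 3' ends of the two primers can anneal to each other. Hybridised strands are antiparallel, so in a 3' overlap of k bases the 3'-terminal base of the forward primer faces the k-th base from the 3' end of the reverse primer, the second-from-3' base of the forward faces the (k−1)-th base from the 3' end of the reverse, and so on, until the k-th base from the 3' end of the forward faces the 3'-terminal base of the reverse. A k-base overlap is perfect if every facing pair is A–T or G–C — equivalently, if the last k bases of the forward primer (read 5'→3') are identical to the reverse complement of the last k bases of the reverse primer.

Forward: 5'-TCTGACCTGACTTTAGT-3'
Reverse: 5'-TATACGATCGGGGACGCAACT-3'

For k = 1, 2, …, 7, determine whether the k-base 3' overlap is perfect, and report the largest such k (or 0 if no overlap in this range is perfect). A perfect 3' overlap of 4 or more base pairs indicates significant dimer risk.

Longest perfect overlap: 3 complementary base pairs; below the dimer-risk threshold (threshold 4).

Last 7 bases (5'→3') — forward …CTTTAGT, reverse …CGCAACT.
Reverse complement of the reverse primer's last 7 bases: AGTTGCG; its first k bases are the reverse complement of the reverse primer's last k bases, so a perfect k-base overlap needs the forward primer's last k bases to equal them.
Comparing (forward last k vs required): k=1: T vs A ✗; k=2: GT vs AG ✗; k=3: AGT vs AGT ✓; k=4: TAGT vs AGTT ✗; k=5: TTAGT vs AGTTG ✗; k=6: TTTAGT vs AGTTGC ✗; k=7: CTTTAGT vs AGTTGCG ✗.
Only k = 3 is perfect, so the longest perfect 3' overlap is 3.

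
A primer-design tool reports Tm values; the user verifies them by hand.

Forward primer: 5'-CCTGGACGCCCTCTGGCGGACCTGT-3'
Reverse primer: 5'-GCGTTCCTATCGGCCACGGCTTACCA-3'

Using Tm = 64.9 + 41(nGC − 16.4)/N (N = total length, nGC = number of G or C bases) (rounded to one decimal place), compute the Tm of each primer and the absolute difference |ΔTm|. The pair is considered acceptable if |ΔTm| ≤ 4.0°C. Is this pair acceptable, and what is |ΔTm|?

|ΔTm| = 3.2°C; the pair is acceptable.

Forward: G+C = 18, N = 25 → Tm = 64.9 + 41·(18 − 16.4)/25 = 67.5°C.
Reverse: G+C = 16, N = 26 → Tm = 64.9 + 41·(16 − 16.4)/26 = 64.3°C.
|ΔTm| = |67.5 − 64.3| = 3.2°C, ≤ 4.0°C.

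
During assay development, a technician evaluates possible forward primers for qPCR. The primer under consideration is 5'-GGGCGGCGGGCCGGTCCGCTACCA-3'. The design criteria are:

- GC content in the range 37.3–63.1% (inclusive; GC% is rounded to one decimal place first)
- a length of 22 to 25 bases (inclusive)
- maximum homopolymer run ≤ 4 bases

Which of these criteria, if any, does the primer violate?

Base counts: A=2, T=2, G=11, C=9 (length 24).
GC content: GC 20/24 = 83.3%, outside 37.3–63.1% ✗
length: length 24 ✓
homopolymer run: longest run = 3 ✓

Fails: GC content.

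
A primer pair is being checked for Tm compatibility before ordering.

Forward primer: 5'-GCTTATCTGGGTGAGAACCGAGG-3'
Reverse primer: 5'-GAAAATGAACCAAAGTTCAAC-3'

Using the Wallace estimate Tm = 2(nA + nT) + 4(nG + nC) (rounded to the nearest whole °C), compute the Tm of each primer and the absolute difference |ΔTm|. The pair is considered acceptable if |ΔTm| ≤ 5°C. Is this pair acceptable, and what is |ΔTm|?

Forward: A=5 T=5 G=9 C=4 → Tm = 2·10 + 4·13 = 72°C.
Reverse: A=11 T=3 G=3 C=4 → Tm = 2·14 + 4·7 = 56°C.
|ΔTm| = |72 − 56| = 16°C, > 5°C.

|ΔTm| = 16°C; the pair is not acceptable.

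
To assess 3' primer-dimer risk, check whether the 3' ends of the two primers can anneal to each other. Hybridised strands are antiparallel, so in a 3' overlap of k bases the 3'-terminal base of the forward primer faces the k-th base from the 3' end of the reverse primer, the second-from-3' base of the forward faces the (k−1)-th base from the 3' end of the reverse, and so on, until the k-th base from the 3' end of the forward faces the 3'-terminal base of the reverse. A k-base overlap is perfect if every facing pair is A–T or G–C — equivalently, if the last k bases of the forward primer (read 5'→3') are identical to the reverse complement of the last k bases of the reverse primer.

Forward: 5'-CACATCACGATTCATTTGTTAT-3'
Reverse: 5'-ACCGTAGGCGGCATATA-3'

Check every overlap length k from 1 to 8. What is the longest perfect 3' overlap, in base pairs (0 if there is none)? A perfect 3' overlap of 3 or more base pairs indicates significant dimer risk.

Longest perfect overlap: 3 complementary base pairs; significant dimer risk (threshold 3).

Last 8 bases (5'→3') — forward …TTTGTTAT, reverse …GGCATATA.
Reverse complement of the reverse primer's last 8 bases: TATATGCC; its first k bases are the reverse complement of the reverse primer's last k bases, so a perfect k-base overlap needs the forward primer's last k bases to equal them.
Comparing (forward last k vs required): k=1: T vs T ✓; k=2: AT vs TA ✗; k=3: TAT vs TAT ✓; k=4: TTAT vs TATA ✗; k=5: GTTAT vs TATAT ✗; k=6: TGTTAT vs TATATG ✗; k=7: TTGTTAT vs TATATGC ✗; k=8: TTTGTTAT vs TATATGCC ✗.
Perfect overlaps at k = 1, 3; the largest is 3.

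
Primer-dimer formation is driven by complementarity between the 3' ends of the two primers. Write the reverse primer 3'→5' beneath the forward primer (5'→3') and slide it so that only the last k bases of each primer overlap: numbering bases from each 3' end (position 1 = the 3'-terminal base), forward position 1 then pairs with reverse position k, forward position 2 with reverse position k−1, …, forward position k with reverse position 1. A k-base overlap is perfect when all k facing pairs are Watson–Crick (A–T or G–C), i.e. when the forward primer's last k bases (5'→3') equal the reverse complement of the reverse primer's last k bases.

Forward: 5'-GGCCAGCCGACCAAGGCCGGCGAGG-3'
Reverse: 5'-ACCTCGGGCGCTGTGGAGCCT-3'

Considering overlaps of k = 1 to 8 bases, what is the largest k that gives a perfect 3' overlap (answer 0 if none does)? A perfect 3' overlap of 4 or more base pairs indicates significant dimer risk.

Last 8 bases (5'→3') — forward …CGGCGAGG, reverse …TGGAGCCT.
Reverse complement of the reverse primer's last 8 bases: AGGCTCCA; its first k bases are the reverse complement of the reverse primer's last k bases, so a perfect k-base overlap needs the forward primer's last k bases to equal them.
Comparing (forward last k vs required): k=1: G vs A ✗; k=2: GG vs AG ✗; k=3: AGG vs AGG ✓; k=4: GAGG vs AGGC ✗; k=5: CGAGG vs AGGCT ✗; k=6: GCGAGG vs AGGCTC ✗; k=7: GGCGAGG vs AGGCTCC ✗; k=8: CGGCGAGG vs AGGCTCCA ✗.
Only k = 3 is perfect, so the longest perfect 3' overlap is 3.

Longest perfect overlap: 3 complementary base pairs; below the dimer-risk threshold (threshold 4).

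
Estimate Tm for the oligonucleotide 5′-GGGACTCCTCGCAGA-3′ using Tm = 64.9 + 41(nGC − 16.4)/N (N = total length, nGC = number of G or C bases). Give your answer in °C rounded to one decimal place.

Base counts: A=3, T=2, G=5, C=5; G+C = 10, N = 15.
Tm = 64.9 + 41·(10 − 16.4)/15 = 64.9 + -262.40/15 = 47.4°C.

47.4°C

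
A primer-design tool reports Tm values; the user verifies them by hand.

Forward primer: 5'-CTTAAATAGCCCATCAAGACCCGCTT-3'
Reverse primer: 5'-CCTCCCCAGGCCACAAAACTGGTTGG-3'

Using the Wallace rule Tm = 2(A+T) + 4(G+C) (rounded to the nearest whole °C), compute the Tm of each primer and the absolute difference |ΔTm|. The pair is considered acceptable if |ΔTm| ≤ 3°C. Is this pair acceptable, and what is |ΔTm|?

|ΔTm| = 8°C; the pair is not acceptable.

Forward: A=8 T=6 G=3 C=9 → Tm = 2·14 + 4·12 = 76°C.
Reverse: A=6 T=4 G=6 C=10 → Tm = 2·10 + 4·16 = 84°C.
|ΔTm| = |76 − 84| = 8°C, > 3°C.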